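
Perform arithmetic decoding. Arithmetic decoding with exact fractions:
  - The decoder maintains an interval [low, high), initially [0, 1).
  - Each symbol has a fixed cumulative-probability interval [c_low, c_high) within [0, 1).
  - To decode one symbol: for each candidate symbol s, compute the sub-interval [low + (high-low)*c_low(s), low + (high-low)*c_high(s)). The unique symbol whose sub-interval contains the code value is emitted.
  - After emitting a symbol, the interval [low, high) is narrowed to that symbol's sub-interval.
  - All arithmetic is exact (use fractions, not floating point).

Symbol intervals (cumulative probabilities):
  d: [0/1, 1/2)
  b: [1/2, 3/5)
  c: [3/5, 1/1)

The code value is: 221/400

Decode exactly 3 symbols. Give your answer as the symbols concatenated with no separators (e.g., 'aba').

Step 1: interval [0/1, 1/1), width = 1/1 - 0/1 = 1/1
  'd': [0/1 + 1/1*0/1, 0/1 + 1/1*1/2) = [0/1, 1/2)
  'b': [0/1 + 1/1*1/2, 0/1 + 1/1*3/5) = [1/2, 3/5) <- contains code 221/400
  'c': [0/1 + 1/1*3/5, 0/1 + 1/1*1/1) = [3/5, 1/1)
  emit 'b', narrow to [1/2, 3/5)
Step 2: interval [1/2, 3/5), width = 3/5 - 1/2 = 1/10
  'd': [1/2 + 1/10*0/1, 1/2 + 1/10*1/2) = [1/2, 11/20)
  'b': [1/2 + 1/10*1/2, 1/2 + 1/10*3/5) = [11/20, 14/25) <- contains code 221/400
  'c': [1/2 + 1/10*3/5, 1/2 + 1/10*1/1) = [14/25, 3/5)
  emit 'b', narrow to [11/20, 14/25)
Step 3: interval [11/20, 14/25), width = 14/25 - 11/20 = 1/100
  'd': [11/20 + 1/100*0/1, 11/20 + 1/100*1/2) = [11/20, 111/200) <- contains code 221/400
  'b': [11/20 + 1/100*1/2, 11/20 + 1/100*3/5) = [111/200, 139/250)
  'c': [11/20 + 1/100*3/5, 11/20 + 1/100*1/1) = [139/250, 14/25)
  emit 'd', narrow to [11/20, 111/200)

Answer: bbd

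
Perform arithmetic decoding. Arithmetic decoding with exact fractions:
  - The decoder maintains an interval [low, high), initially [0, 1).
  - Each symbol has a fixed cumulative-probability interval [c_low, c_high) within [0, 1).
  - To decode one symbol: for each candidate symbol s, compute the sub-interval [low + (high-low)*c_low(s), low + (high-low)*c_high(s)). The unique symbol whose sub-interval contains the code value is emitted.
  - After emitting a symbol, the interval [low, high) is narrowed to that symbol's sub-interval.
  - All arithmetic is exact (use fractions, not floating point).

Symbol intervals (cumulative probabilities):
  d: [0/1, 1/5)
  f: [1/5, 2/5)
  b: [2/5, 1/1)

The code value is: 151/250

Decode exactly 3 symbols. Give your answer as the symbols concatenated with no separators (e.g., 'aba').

Step 1: interval [0/1, 1/1), width = 1/1 - 0/1 = 1/1
  'd': [0/1 + 1/1*0/1, 0/1 + 1/1*1/5) = [0/1, 1/5)
  'f': [0/1 + 1/1*1/5, 0/1 + 1/1*2/5) = [1/5, 2/5)
  'b': [0/1 + 1/1*2/5, 0/1 + 1/1*1/1) = [2/5, 1/1) <- contains code 151/250
  emit 'b', narrow to [2/5, 1/1)
Step 2: interval [2/5, 1/1), width = 1/1 - 2/5 = 3/5
  'd': [2/5 + 3/5*0/1, 2/5 + 3/5*1/5) = [2/5, 13/25)
  'f': [2/5 + 3/5*1/5, 2/5 + 3/5*2/5) = [13/25, 16/25) <- contains code 151/250
  'b': [2/5 + 3/5*2/5, 2/5 + 3/5*1/1) = [16/25, 1/1)
  emit 'f', narrow to [13/25, 16/25)
Step 3: interval [13/25, 16/25), width = 16/25 - 13/25 = 3/25
  'd': [13/25 + 3/25*0/1, 13/25 + 3/25*1/5) = [13/25, 68/125)
  'f': [13/25 + 3/25*1/5, 13/25 + 3/25*2/5) = [68/125, 71/125)
  'b': [13/25 + 3/25*2/5, 13/25 + 3/25*1/1) = [71/125, 16/25) <- contains code 151/250
  emit 'b', narrow to [71/125, 16/25)

Answer: bfb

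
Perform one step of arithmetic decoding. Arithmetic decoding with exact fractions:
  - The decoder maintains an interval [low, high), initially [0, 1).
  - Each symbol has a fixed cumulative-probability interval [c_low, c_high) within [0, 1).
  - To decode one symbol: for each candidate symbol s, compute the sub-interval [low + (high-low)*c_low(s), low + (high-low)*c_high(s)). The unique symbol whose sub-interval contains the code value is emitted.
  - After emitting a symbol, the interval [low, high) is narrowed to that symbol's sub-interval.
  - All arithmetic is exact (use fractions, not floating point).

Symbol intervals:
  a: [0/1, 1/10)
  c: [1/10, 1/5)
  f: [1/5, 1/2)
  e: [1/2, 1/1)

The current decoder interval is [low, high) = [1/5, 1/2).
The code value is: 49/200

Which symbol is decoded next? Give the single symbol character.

Answer: c

Derivation:
Interval width = high − low = 1/2 − 1/5 = 3/10
Scaled code = (code − low) / width = (49/200 − 1/5) / 3/10 = 3/20
  a: [0/1, 1/10) 
  c: [1/10, 1/5) ← scaled code falls here ✓
  f: [1/5, 1/2) 
  e: [1/2, 1/1) 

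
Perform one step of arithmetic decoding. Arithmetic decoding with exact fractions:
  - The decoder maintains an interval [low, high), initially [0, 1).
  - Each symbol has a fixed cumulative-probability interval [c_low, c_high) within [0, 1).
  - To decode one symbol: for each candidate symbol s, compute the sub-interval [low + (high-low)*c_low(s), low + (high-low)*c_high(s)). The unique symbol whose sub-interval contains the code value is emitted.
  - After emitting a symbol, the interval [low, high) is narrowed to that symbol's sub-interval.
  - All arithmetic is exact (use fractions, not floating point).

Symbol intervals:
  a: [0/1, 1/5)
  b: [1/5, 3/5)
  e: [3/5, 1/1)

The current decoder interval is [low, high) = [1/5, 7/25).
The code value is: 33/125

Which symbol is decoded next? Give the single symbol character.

Answer: e

Derivation:
Interval width = high − low = 7/25 − 1/5 = 2/25
Scaled code = (code − low) / width = (33/125 − 1/5) / 2/25 = 4/5
  a: [0/1, 1/5) 
  b: [1/5, 3/5) 
  e: [3/5, 1/1) ← scaled code falls here ✓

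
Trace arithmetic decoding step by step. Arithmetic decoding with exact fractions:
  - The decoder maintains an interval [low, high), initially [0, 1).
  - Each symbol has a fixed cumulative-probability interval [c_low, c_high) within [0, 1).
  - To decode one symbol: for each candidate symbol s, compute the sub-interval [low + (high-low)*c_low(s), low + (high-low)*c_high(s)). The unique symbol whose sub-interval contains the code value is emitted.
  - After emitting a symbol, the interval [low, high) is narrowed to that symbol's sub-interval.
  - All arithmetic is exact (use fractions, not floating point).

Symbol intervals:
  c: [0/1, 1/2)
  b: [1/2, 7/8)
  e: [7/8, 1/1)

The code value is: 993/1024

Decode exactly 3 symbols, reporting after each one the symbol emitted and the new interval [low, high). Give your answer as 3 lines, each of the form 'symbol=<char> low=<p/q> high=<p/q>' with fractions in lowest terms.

Answer: symbol=e low=7/8 high=1/1
symbol=b low=15/16 high=63/64
symbol=b low=123/128 high=501/512

Derivation:
Step 1: interval [0/1, 1/1), width = 1/1 - 0/1 = 1/1
  'c': [0/1 + 1/1*0/1, 0/1 + 1/1*1/2) = [0/1, 1/2)
  'b': [0/1 + 1/1*1/2, 0/1 + 1/1*7/8) = [1/2, 7/8)
  'e': [0/1 + 1/1*7/8, 0/1 + 1/1*1/1) = [7/8, 1/1) <- contains code 993/1024
  emit 'e', narrow to [7/8, 1/1)
Step 2: interval [7/8, 1/1), width = 1/1 - 7/8 = 1/8
  'c': [7/8 + 1/8*0/1, 7/8 + 1/8*1/2) = [7/8, 15/16)
  'b': [7/8 + 1/8*1/2, 7/8 + 1/8*7/8) = [15/16, 63/64) <- contains code 993/1024
  'e': [7/8 + 1/8*7/8, 7/8 + 1/8*1/1) = [63/64, 1/1)
  emit 'b', narrow to [15/16, 63/64)
Step 3: interval [15/16, 63/64), width = 63/64 - 15/16 = 3/64
  'c': [15/16 + 3/64*0/1, 15/16 + 3/64*1/2) = [15/16, 123/128)
  'b': [15/16 + 3/64*1/2, 15/16 + 3/64*7/8) = [123/128, 501/512) <- contains code 993/1024
  'e': [15/16 + 3/64*7/8, 15/16 + 3/64*1/1) = [501/512, 63/64)
  emit 'b', narrow to [123/128, 501/512)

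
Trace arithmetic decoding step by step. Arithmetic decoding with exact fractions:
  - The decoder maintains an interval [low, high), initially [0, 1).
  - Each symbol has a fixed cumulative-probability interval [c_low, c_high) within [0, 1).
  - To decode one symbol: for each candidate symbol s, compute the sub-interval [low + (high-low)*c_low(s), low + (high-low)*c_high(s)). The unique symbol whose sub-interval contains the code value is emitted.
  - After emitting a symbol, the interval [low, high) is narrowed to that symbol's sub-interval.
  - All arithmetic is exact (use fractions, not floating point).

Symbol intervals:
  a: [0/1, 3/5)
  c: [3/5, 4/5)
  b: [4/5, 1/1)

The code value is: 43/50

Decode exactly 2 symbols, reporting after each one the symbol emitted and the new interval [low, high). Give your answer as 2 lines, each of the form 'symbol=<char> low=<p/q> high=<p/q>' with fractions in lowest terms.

Step 1: interval [0/1, 1/1), width = 1/1 - 0/1 = 1/1
  'a': [0/1 + 1/1*0/1, 0/1 + 1/1*3/5) = [0/1, 3/5)
  'c': [0/1 + 1/1*3/5, 0/1 + 1/1*4/5) = [3/5, 4/5)
  'b': [0/1 + 1/1*4/5, 0/1 + 1/1*1/1) = [4/5, 1/1) <- contains code 43/50
  emit 'b', narrow to [4/5, 1/1)
Step 2: interval [4/5, 1/1), width = 1/1 - 4/5 = 1/5
  'a': [4/5 + 1/5*0/1, 4/5 + 1/5*3/5) = [4/5, 23/25) <- contains code 43/50
  'c': [4/5 + 1/5*3/5, 4/5 + 1/5*4/5) = [23/25, 24/25)
  'b': [4/5 + 1/5*4/5, 4/5 + 1/5*1/1) = [24/25, 1/1)
  emit 'a', narrow to [4/5, 23/25)

Answer: symbol=b low=4/5 high=1/1
symbol=a low=4/5 high=23/25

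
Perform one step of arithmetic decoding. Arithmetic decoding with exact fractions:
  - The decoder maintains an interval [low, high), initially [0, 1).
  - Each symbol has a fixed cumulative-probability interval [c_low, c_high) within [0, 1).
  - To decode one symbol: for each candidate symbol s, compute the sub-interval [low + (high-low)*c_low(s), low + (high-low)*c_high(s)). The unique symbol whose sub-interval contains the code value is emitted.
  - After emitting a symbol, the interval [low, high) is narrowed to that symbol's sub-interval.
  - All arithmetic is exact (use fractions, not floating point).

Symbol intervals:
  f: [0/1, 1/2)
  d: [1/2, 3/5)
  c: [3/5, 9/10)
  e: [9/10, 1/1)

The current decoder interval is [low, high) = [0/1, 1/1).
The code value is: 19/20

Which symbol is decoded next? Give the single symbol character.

Interval width = high − low = 1/1 − 0/1 = 1/1
Scaled code = (code − low) / width = (19/20 − 0/1) / 1/1 = 19/20
  f: [0/1, 1/2) 
  d: [1/2, 3/5) 
  c: [3/5, 9/10) 
  e: [9/10, 1/1) ← scaled code falls here ✓

Answer: e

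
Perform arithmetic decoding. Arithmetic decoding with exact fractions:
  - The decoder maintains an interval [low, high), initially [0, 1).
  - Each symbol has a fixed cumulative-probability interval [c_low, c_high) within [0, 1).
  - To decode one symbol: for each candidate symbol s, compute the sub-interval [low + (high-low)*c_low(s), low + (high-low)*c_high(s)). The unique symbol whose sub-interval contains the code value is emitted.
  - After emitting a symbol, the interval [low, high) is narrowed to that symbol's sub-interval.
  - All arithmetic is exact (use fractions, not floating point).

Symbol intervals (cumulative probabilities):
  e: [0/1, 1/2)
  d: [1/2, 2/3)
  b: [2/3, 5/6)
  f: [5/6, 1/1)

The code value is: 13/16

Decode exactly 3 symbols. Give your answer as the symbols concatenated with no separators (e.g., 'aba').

Answer: bfe

Derivation:
Step 1: interval [0/1, 1/1), width = 1/1 - 0/1 = 1/1
  'e': [0/1 + 1/1*0/1, 0/1 + 1/1*1/2) = [0/1, 1/2)
  'd': [0/1 + 1/1*1/2, 0/1 + 1/1*2/3) = [1/2, 2/3)
  'b': [0/1 + 1/1*2/3, 0/1 + 1/1*5/6) = [2/3, 5/6) <- contains code 13/16
  'f': [0/1 + 1/1*5/6, 0/1 + 1/1*1/1) = [5/6, 1/1)
  emit 'b', narrow to [2/3, 5/6)
Step 2: interval [2/3, 5/6), width = 5/6 - 2/3 = 1/6
  'e': [2/3 + 1/6*0/1, 2/3 + 1/6*1/2) = [2/3, 3/4)
  'd': [2/3 + 1/6*1/2, 2/3 + 1/6*2/3) = [3/4, 7/9)
  'b': [2/3 + 1/6*2/3, 2/3 + 1/6*5/6) = [7/9, 29/36)
  'f': [2/3 + 1/6*5/6, 2/3 + 1/6*1/1) = [29/36, 5/6) <- contains code 13/16
  emit 'f', narrow to [29/36, 5/6)
Step 3: interval [29/36, 5/6), width = 5/6 - 29/36 = 1/36
  'e': [29/36 + 1/36*0/1, 29/36 + 1/36*1/2) = [29/36, 59/72) <- contains code 13/16
  'd': [29/36 + 1/36*1/2, 29/36 + 1/36*2/3) = [59/72, 89/108)
  'b': [29/36 + 1/36*2/3, 29/36 + 1/36*5/6) = [89/108, 179/216)
  'f': [29/36 + 1/36*5/6, 29/36 + 1/36*1/1) = [179/216, 5/6)
  emit 'e', narrow to [29/36, 59/72)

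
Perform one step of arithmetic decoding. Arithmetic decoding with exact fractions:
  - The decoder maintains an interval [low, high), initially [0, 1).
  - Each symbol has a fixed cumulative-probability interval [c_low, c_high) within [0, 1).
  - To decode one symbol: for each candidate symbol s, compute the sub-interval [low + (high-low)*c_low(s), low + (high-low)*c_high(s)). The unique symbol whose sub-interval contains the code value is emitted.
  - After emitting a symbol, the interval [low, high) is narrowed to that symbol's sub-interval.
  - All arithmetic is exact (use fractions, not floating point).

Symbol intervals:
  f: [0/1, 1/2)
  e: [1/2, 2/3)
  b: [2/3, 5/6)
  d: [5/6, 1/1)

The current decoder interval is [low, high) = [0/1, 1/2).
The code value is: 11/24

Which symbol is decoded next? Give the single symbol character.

Interval width = high − low = 1/2 − 0/1 = 1/2
Scaled code = (code − low) / width = (11/24 − 0/1) / 1/2 = 11/12
  f: [0/1, 1/2) 
  e: [1/2, 2/3) 
  b: [2/3, 5/6) 
  d: [5/6, 1/1) ← scaled code falls here ✓

Answer: d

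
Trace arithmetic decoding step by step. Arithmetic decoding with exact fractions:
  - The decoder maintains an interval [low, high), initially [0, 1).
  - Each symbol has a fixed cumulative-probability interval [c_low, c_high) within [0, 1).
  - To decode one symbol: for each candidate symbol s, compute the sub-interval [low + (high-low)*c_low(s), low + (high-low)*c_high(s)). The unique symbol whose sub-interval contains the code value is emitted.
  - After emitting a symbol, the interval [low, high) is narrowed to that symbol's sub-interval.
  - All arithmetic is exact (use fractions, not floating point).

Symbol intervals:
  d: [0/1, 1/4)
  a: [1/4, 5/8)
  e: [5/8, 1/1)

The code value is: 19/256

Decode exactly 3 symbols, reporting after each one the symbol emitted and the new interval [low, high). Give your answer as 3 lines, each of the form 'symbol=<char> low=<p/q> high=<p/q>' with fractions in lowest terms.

Answer: symbol=d low=0/1 high=1/4
symbol=a low=1/16 high=5/32
symbol=d low=1/16 high=11/128

Derivation:
Step 1: interval [0/1, 1/1), width = 1/1 - 0/1 = 1/1
  'd': [0/1 + 1/1*0/1, 0/1 + 1/1*1/4) = [0/1, 1/4) <- contains code 19/256
  'a': [0/1 + 1/1*1/4, 0/1 + 1/1*5/8) = [1/4, 5/8)
  'e': [0/1 + 1/1*5/8, 0/1 + 1/1*1/1) = [5/8, 1/1)
  emit 'd', narrow to [0/1, 1/4)
Step 2: interval [0/1, 1/4), width = 1/4 - 0/1 = 1/4
  'd': [0/1 + 1/4*0/1, 0/1 + 1/4*1/4) = [0/1, 1/16)
  'a': [0/1 + 1/4*1/4, 0/1 + 1/4*5/8) = [1/16, 5/32) <- contains code 19/256
  'e': [0/1 + 1/4*5/8, 0/1 + 1/4*1/1) = [5/32, 1/4)
  emit 'a', narrow to [1/16, 5/32)
Step 3: interval [1/16, 5/32), width = 5/32 - 1/16 = 3/32
  'd': [1/16 + 3/32*0/1, 1/16 + 3/32*1/4) = [1/16, 11/128) <- contains code 19/256
  'a': [1/16 + 3/32*1/4, 1/16 + 3/32*5/8) = [11/128, 31/256)
  'e': [1/16 + 3/32*5/8, 1/16 + 3/32*1/1) = [31/256, 5/32)
  emit 'd', narrow to [1/16, 11/128)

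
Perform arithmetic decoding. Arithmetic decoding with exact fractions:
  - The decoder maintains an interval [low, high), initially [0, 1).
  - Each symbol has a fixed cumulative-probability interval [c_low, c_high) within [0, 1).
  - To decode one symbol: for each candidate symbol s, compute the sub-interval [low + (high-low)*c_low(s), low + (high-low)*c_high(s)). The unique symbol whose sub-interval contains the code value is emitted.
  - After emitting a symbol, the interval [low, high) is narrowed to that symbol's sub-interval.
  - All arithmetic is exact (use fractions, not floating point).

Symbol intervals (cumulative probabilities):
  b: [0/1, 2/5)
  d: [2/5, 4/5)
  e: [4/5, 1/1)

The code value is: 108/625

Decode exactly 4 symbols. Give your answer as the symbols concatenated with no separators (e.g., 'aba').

Answer: bdbb

Derivation:
Step 1: interval [0/1, 1/1), width = 1/1 - 0/1 = 1/1
  'b': [0/1 + 1/1*0/1, 0/1 + 1/1*2/5) = [0/1, 2/5) <- contains code 108/625
  'd': [0/1 + 1/1*2/5, 0/1 + 1/1*4/5) = [2/5, 4/5)
  'e': [0/1 + 1/1*4/5, 0/1 + 1/1*1/1) = [4/5, 1/1)
  emit 'b', narrow to [0/1, 2/5)
Step 2: interval [0/1, 2/5), width = 2/5 - 0/1 = 2/5
  'b': [0/1 + 2/5*0/1, 0/1 + 2/5*2/5) = [0/1, 4/25)
  'd': [0/1 + 2/5*2/5, 0/1 + 2/5*4/5) = [4/25, 8/25) <- contains code 108/625
  'e': [0/1 + 2/5*4/5, 0/1 + 2/5*1/1) = [8/25, 2/5)
  emit 'd', narrow to [4/25, 8/25)
Step 3: interval [4/25, 8/25), width = 8/25 - 4/25 = 4/25
  'b': [4/25 + 4/25*0/1, 4/25 + 4/25*2/5) = [4/25, 28/125) <- contains code 108/625
  'd': [4/25 + 4/25*2/5, 4/25 + 4/25*4/5) = [28/125, 36/125)
  'e': [4/25 + 4/25*4/5, 4/25 + 4/25*1/1) = [36/125, 8/25)
  emit 'b', narrow to [4/25, 28/125)
Step 4: interval [4/25, 28/125), width = 28/125 - 4/25 = 8/125
  'b': [4/25 + 8/125*0/1, 4/25 + 8/125*2/5) = [4/25, 116/625) <- contains code 108/625
  'd': [4/25 + 8/125*2/5, 4/25 + 8/125*4/5) = [116/625, 132/625)
  'e': [4/25 + 8/125*4/5, 4/25 + 8/125*1/1) = [132/625, 28/125)
  emit 'b', narrow to [4/25, 116/625)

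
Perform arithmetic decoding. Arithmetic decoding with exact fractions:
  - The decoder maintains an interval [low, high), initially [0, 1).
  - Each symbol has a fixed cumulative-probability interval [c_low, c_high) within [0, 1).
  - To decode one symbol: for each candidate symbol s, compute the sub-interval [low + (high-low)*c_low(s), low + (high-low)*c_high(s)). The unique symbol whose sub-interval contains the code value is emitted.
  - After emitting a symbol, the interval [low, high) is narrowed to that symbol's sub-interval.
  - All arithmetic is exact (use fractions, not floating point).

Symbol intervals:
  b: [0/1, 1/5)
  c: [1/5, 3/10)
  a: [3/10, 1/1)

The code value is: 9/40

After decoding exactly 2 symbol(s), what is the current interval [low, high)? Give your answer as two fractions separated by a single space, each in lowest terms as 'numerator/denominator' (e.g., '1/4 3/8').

Answer: 11/50 23/100

Derivation:
Step 1: interval [0/1, 1/1), width = 1/1 - 0/1 = 1/1
  'b': [0/1 + 1/1*0/1, 0/1 + 1/1*1/5) = [0/1, 1/5)
  'c': [0/1 + 1/1*1/5, 0/1 + 1/1*3/10) = [1/5, 3/10) <- contains code 9/40
  'a': [0/1 + 1/1*3/10, 0/1 + 1/1*1/1) = [3/10, 1/1)
  emit 'c', narrow to [1/5, 3/10)
Step 2: interval [1/5, 3/10), width = 3/10 - 1/5 = 1/10
  'b': [1/5 + 1/10*0/1, 1/5 + 1/10*1/5) = [1/5, 11/50)
  'c': [1/5 + 1/10*1/5, 1/5 + 1/10*3/10) = [11/50, 23/100) <- contains code 9/40
  'a': [1/5 + 1/10*3/10, 1/5 + 1/10*1/1) = [23/100, 3/10)
  emit 'c', narrow to [11/50, 23/100)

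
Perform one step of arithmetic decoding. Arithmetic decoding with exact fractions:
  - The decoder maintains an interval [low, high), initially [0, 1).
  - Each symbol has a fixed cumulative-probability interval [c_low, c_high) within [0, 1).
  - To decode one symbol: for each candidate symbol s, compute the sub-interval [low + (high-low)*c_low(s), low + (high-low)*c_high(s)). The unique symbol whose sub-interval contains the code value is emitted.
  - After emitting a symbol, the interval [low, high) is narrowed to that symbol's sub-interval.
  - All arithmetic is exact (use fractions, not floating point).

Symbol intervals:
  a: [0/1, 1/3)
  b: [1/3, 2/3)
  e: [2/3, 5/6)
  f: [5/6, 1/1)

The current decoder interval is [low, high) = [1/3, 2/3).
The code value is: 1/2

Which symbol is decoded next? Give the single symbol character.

Answer: b

Derivation:
Interval width = high − low = 2/3 − 1/3 = 1/3
Scaled code = (code − low) / width = (1/2 − 1/3) / 1/3 = 1/2
  a: [0/1, 1/3) 
  b: [1/3, 2/3) ← scaled code falls here ✓
  e: [2/3, 5/6) 
  f: [5/6, 1/1) 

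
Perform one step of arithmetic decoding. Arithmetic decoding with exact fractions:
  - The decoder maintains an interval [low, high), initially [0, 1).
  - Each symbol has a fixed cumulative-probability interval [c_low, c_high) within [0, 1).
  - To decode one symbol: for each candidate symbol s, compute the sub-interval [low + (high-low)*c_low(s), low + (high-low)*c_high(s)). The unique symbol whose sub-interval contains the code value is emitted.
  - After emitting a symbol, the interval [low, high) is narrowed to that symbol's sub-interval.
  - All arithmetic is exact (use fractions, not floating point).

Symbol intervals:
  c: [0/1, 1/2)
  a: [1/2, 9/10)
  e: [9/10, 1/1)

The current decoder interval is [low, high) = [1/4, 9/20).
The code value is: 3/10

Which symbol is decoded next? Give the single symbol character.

Interval width = high − low = 9/20 − 1/4 = 1/5
Scaled code = (code − low) / width = (3/10 − 1/4) / 1/5 = 1/4
  c: [0/1, 1/2) ← scaled code falls here ✓
  a: [1/2, 9/10) 
  e: [9/10, 1/1) 

Answer: c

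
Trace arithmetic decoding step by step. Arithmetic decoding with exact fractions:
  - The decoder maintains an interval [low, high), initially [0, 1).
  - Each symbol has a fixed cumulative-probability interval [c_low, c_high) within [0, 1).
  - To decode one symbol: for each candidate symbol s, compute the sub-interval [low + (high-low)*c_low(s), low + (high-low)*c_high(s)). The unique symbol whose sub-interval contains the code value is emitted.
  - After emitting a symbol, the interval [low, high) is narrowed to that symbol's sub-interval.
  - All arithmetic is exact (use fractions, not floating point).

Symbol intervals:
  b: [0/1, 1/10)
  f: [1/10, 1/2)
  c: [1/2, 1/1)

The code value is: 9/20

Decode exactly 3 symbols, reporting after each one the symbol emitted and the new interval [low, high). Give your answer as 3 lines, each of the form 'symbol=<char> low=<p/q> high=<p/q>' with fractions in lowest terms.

Step 1: interval [0/1, 1/1), width = 1/1 - 0/1 = 1/1
  'b': [0/1 + 1/1*0/1, 0/1 + 1/1*1/10) = [0/1, 1/10)
  'f': [0/1 + 1/1*1/10, 0/1 + 1/1*1/2) = [1/10, 1/2) <- contains code 9/20
  'c': [0/1 + 1/1*1/2, 0/1 + 1/1*1/1) = [1/2, 1/1)
  emit 'f', narrow to [1/10, 1/2)
Step 2: interval [1/10, 1/2), width = 1/2 - 1/10 = 2/5
  'b': [1/10 + 2/5*0/1, 1/10 + 2/5*1/10) = [1/10, 7/50)
  'f': [1/10 + 2/5*1/10, 1/10 + 2/5*1/2) = [7/50, 3/10)
  'c': [1/10 + 2/5*1/2, 1/10 + 2/5*1/1) = [3/10, 1/2) <- contains code 9/20
  emit 'c', narrow to [3/10, 1/2)
Step 3: interval [3/10, 1/2), width = 1/2 - 3/10 = 1/5
  'b': [3/10 + 1/5*0/1, 3/10 + 1/5*1/10) = [3/10, 8/25)
  'f': [3/10 + 1/5*1/10, 3/10 + 1/5*1/2) = [8/25, 2/5)
  'c': [3/10 + 1/5*1/2, 3/10 + 1/5*1/1) = [2/5, 1/2) <- contains code 9/20
  emit 'c', narrow to [2/5, 1/2)

Answer: symbol=f low=1/10 high=1/2
symbol=c low=3/10 high=1/2
symbol=c low=2/5 high=1/2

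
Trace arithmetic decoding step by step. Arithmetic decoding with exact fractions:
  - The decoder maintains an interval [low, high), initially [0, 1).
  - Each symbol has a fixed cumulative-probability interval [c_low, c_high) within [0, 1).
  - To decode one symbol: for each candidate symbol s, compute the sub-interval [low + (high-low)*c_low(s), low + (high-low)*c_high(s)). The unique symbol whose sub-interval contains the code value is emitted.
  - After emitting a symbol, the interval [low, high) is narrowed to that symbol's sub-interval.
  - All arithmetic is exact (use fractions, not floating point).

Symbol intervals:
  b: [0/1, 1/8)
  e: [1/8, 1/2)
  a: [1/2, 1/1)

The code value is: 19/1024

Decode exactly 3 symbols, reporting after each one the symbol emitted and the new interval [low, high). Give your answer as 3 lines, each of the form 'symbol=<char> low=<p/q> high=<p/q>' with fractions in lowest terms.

Answer: symbol=b low=0/1 high=1/8
symbol=e low=1/64 high=1/16
symbol=b low=1/64 high=11/512

Derivation:
Step 1: interval [0/1, 1/1), width = 1/1 - 0/1 = 1/1
  'b': [0/1 + 1/1*0/1, 0/1 + 1/1*1/8) = [0/1, 1/8) <- contains code 19/1024
  'e': [0/1 + 1/1*1/8, 0/1 + 1/1*1/2) = [1/8, 1/2)
  'a': [0/1 + 1/1*1/2, 0/1 + 1/1*1/1) = [1/2, 1/1)
  emit 'b', narrow to [0/1, 1/8)
Step 2: interval [0/1, 1/8), width = 1/8 - 0/1 = 1/8
  'b': [0/1 + 1/8*0/1, 0/1 + 1/8*1/8) = [0/1, 1/64)
  'e': [0/1 + 1/8*1/8, 0/1 + 1/8*1/2) = [1/64, 1/16) <- contains code 19/1024
  'a': [0/1 + 1/8*1/2, 0/1 + 1/8*1/1) = [1/16, 1/8)
  emit 'e', narrow to [1/64, 1/16)
Step 3: interval [1/64, 1/16), width = 1/16 - 1/64 = 3/64
  'b': [1/64 + 3/64*0/1, 1/64 + 3/64*1/8) = [1/64, 11/512) <- contains code 19/1024
  'e': [1/64 + 3/64*1/8, 1/64 + 3/64*1/2) = [11/512, 5/128)
  'a': [1/64 + 3/64*1/2, 1/64 + 3/64*1/1) = [5/128, 1/16)
  emit 'b', narrow to [1/64, 11/512)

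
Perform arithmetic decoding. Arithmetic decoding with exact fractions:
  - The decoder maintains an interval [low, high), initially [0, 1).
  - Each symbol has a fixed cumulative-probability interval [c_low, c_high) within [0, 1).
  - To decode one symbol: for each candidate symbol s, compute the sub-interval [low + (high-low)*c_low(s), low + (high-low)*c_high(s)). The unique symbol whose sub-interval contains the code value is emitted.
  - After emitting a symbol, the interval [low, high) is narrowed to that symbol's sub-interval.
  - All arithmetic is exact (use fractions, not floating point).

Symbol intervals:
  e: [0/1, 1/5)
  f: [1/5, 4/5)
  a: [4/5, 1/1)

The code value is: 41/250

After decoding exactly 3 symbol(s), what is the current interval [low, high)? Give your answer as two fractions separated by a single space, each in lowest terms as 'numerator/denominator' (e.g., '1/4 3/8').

Step 1: interval [0/1, 1/1), width = 1/1 - 0/1 = 1/1
  'e': [0/1 + 1/1*0/1, 0/1 + 1/1*1/5) = [0/1, 1/5) <- contains code 41/250
  'f': [0/1 + 1/1*1/5, 0/1 + 1/1*4/5) = [1/5, 4/5)
  'a': [0/1 + 1/1*4/5, 0/1 + 1/1*1/1) = [4/5, 1/1)
  emit 'e', narrow to [0/1, 1/5)
Step 2: interval [0/1, 1/5), width = 1/5 - 0/1 = 1/5
  'e': [0/1 + 1/5*0/1, 0/1 + 1/5*1/5) = [0/1, 1/25)
  'f': [0/1 + 1/5*1/5, 0/1 + 1/5*4/5) = [1/25, 4/25)
  'a': [0/1 + 1/5*4/5, 0/1 + 1/5*1/1) = [4/25, 1/5) <- contains code 41/250
  emit 'a', narrow to [4/25, 1/5)
Step 3: interval [4/25, 1/5), width = 1/5 - 4/25 = 1/25
  'e': [4/25 + 1/25*0/1, 4/25 + 1/25*1/5) = [4/25, 21/125) <- contains code 41/250
  'f': [4/25 + 1/25*1/5, 4/25 + 1/25*4/5) = [21/125, 24/125)
  'a': [4/25 + 1/25*4/5, 4/25 + 1/25*1/1) = [24/125, 1/5)
  emit 'e', narrow to [4/25, 21/125)

Answer: 4/25 21/125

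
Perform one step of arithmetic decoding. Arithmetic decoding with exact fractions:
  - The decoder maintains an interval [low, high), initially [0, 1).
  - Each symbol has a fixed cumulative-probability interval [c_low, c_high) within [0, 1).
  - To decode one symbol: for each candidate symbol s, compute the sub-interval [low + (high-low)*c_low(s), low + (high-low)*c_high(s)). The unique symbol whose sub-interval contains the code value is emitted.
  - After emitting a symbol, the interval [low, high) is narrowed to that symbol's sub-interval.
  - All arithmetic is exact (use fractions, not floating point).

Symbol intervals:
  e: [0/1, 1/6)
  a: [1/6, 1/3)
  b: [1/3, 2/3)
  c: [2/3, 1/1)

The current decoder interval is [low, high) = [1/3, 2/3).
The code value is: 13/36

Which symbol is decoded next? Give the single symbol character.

Answer: e

Derivation:
Interval width = high − low = 2/3 − 1/3 = 1/3
Scaled code = (code − low) / width = (13/36 − 1/3) / 1/3 = 1/12
  e: [0/1, 1/6) ← scaled code falls here ✓
  a: [1/6, 1/3) 
  b: [1/3, 2/3) 
  c: [2/3, 1/1) 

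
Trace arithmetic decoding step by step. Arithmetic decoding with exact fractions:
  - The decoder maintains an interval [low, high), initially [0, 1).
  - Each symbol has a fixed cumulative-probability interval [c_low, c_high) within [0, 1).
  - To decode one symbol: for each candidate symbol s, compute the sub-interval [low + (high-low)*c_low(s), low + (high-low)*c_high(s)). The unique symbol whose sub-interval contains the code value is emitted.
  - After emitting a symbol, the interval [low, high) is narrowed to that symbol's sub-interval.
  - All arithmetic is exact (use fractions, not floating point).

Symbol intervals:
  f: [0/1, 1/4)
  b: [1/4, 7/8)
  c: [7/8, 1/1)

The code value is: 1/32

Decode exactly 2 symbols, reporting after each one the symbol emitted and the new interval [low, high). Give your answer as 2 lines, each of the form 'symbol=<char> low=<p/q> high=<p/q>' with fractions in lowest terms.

Answer: symbol=f low=0/1 high=1/4
symbol=f low=0/1 high=1/16

Derivation:
Step 1: interval [0/1, 1/1), width = 1/1 - 0/1 = 1/1
  'f': [0/1 + 1/1*0/1, 0/1 + 1/1*1/4) = [0/1, 1/4) <- contains code 1/32
  'b': [0/1 + 1/1*1/4, 0/1 + 1/1*7/8) = [1/4, 7/8)
  'c': [0/1 + 1/1*7/8, 0/1 + 1/1*1/1) = [7/8, 1/1)
  emit 'f', narrow to [0/1, 1/4)
Step 2: interval [0/1, 1/4), width = 1/4 - 0/1 = 1/4
  'f': [0/1 + 1/4*0/1, 0/1 + 1/4*1/4) = [0/1, 1/16) <- contains code 1/32
  'b': [0/1 + 1/4*1/4, 0/1 + 1/4*7/8) = [1/16, 7/32)
  'c': [0/1 + 1/4*7/8, 0/1 + 1/4*1/1) = [7/32, 1/4)
  emit 'f', narrow to [0/1, 1/16)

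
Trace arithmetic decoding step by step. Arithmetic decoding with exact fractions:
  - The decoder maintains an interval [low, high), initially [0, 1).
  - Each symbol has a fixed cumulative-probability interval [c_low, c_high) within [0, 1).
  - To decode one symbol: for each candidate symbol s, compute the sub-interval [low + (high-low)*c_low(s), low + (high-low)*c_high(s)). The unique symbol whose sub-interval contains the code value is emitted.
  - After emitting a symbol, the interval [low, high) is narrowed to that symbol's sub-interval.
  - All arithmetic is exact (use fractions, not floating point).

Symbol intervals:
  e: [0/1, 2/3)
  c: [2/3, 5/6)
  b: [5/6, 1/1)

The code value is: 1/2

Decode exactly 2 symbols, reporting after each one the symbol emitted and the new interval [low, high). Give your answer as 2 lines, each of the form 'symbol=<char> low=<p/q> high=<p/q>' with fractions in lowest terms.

Step 1: interval [0/1, 1/1), width = 1/1 - 0/1 = 1/1
  'e': [0/1 + 1/1*0/1, 0/1 + 1/1*2/3) = [0/1, 2/3) <- contains code 1/2
  'c': [0/1 + 1/1*2/3, 0/1 + 1/1*5/6) = [2/3, 5/6)
  'b': [0/1 + 1/1*5/6, 0/1 + 1/1*1/1) = [5/6, 1/1)
  emit 'e', narrow to [0/1, 2/3)
Step 2: interval [0/1, 2/3), width = 2/3 - 0/1 = 2/3
  'e': [0/1 + 2/3*0/1, 0/1 + 2/3*2/3) = [0/1, 4/9)
  'c': [0/1 + 2/3*2/3, 0/1 + 2/3*5/6) = [4/9, 5/9) <- contains code 1/2
  'b': [0/1 + 2/3*5/6, 0/1 + 2/3*1/1) = [5/9, 2/3)
  emit 'c', narrow to [4/9, 5/9)

Answer: symbol=e low=0/1 high=2/3
symbol=c low=4/9 high=5/9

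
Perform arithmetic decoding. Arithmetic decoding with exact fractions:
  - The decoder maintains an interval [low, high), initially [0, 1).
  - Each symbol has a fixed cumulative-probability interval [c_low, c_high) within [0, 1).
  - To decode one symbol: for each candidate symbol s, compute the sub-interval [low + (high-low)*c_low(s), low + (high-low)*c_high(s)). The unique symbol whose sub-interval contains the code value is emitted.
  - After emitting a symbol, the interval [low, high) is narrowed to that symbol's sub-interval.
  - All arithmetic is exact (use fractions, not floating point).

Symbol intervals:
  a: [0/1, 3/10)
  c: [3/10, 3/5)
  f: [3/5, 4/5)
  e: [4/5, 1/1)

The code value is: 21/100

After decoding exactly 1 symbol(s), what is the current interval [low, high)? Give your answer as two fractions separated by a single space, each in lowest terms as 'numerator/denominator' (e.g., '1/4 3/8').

Answer: 0/1 3/10

Derivation:
Step 1: interval [0/1, 1/1), width = 1/1 - 0/1 = 1/1
  'a': [0/1 + 1/1*0/1, 0/1 + 1/1*3/10) = [0/1, 3/10) <- contains code 21/100
  'c': [0/1 + 1/1*3/10, 0/1 + 1/1*3/5) = [3/10, 3/5)
  'f': [0/1 + 1/1*3/5, 0/1 + 1/1*4/5) = [3/5, 4/5)
  'e': [0/1 + 1/1*4/5, 0/1 + 1/1*1/1) = [4/5, 1/1)
  emit 'a', narrow to [0/1, 3/10)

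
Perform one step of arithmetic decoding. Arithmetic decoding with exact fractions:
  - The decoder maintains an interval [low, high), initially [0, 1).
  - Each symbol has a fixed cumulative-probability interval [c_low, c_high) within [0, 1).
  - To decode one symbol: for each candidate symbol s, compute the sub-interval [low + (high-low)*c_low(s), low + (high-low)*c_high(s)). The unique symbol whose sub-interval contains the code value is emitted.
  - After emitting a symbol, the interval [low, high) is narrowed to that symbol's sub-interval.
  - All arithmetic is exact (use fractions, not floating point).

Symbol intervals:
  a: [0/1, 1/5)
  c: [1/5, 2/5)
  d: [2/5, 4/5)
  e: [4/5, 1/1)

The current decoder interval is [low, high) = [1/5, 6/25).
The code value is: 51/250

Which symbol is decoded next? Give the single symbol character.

Interval width = high − low = 6/25 − 1/5 = 1/25
Scaled code = (code − low) / width = (51/250 − 1/5) / 1/25 = 1/10
  a: [0/1, 1/5) ← scaled code falls here ✓
  c: [1/5, 2/5) 
  d: [2/5, 4/5) 
  e: [4/5, 1/1) 

Answer: a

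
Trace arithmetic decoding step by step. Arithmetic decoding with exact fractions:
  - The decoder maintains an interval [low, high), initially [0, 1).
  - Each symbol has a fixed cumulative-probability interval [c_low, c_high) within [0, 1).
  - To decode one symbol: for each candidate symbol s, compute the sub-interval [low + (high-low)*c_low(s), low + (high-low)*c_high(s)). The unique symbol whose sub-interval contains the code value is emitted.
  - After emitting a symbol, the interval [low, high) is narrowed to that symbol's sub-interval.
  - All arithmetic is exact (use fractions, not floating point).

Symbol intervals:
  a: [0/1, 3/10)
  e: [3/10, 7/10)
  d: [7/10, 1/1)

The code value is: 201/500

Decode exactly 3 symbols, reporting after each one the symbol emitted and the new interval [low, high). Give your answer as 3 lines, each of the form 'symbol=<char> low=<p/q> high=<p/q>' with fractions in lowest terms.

Answer: symbol=e low=3/10 high=7/10
symbol=a low=3/10 high=21/50
symbol=d low=48/125 high=21/50

Derivation:
Step 1: interval [0/1, 1/1), width = 1/1 - 0/1 = 1/1
  'a': [0/1 + 1/1*0/1, 0/1 + 1/1*3/10) = [0/1, 3/10)
  'e': [0/1 + 1/1*3/10, 0/1 + 1/1*7/10) = [3/10, 7/10) <- contains code 201/500
  'd': [0/1 + 1/1*7/10, 0/1 + 1/1*1/1) = [7/10, 1/1)
  emit 'e', narrow to [3/10, 7/10)
Step 2: interval [3/10, 7/10), width = 7/10 - 3/10 = 2/5
  'a': [3/10 + 2/5*0/1, 3/10 + 2/5*3/10) = [3/10, 21/50) <- contains code 201/500
  'e': [3/10 + 2/5*3/10, 3/10 + 2/5*7/10) = [21/50, 29/50)
  'd': [3/10 + 2/5*7/10, 3/10 + 2/5*1/1) = [29/50, 7/10)
  emit 'a', narrow to [3/10, 21/50)
Step 3: interval [3/10, 21/50), width = 21/50 - 3/10 = 3/25
  'a': [3/10 + 3/25*0/1, 3/10 + 3/25*3/10) = [3/10, 42/125)
  'e': [3/10 + 3/25*3/10, 3/10 + 3/25*7/10) = [42/125, 48/125)
  'd': [3/10 + 3/25*7/10, 3/10 + 3/25*1/1) = [48/125, 21/50) <- contains code 201/500
  emit 'd', narrow to [48/125, 21/50)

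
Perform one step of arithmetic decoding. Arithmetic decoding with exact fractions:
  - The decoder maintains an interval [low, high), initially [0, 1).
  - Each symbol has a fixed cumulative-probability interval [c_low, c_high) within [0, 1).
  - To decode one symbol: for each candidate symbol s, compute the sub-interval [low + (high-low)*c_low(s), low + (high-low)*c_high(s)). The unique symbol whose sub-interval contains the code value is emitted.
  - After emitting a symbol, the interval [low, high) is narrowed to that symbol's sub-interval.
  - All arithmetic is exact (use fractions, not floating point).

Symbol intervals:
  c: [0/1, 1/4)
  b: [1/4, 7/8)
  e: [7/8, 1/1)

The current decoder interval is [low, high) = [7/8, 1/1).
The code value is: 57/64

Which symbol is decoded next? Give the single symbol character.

Answer: c

Derivation:
Interval width = high − low = 1/1 − 7/8 = 1/8
Scaled code = (code − low) / width = (57/64 − 7/8) / 1/8 = 1/8
  c: [0/1, 1/4) ← scaled code falls here ✓
  b: [1/4, 7/8) 
  e: [7/8, 1/1) 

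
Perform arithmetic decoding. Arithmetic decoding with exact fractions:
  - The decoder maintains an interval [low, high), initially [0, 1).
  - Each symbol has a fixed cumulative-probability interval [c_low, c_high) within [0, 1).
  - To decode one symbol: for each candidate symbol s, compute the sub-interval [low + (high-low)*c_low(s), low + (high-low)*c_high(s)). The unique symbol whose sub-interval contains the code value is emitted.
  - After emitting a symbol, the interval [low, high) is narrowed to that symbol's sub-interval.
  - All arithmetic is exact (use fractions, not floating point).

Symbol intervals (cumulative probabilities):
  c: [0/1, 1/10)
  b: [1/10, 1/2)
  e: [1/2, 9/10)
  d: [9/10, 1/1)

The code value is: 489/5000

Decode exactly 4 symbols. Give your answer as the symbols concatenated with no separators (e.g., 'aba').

Answer: cdee

Derivation:
Step 1: interval [0/1, 1/1), width = 1/1 - 0/1 = 1/1
  'c': [0/1 + 1/1*0/1, 0/1 + 1/1*1/10) = [0/1, 1/10) <- contains code 489/5000
  'b': [0/1 + 1/1*1/10, 0/1 + 1/1*1/2) = [1/10, 1/2)
  'e': [0/1 + 1/1*1/2, 0/1 + 1/1*9/10) = [1/2, 9/10)
  'd': [0/1 + 1/1*9/10, 0/1 + 1/1*1/1) = [9/10, 1/1)
  emit 'c', narrow to [0/1, 1/10)
Step 2: interval [0/1, 1/10), width = 1/10 - 0/1 = 1/10
  'c': [0/1 + 1/10*0/1, 0/1 + 1/10*1/10) = [0/1, 1/100)
  'b': [0/1 + 1/10*1/10, 0/1 + 1/10*1/2) = [1/100, 1/20)
  'e': [0/1 + 1/10*1/2, 0/1 + 1/10*9/10) = [1/20, 9/100)
  'd': [0/1 + 1/10*9/10, 0/1 + 1/10*1/1) = [9/100, 1/10) <- contains code 489/5000
  emit 'd', narrow to [9/100, 1/10)
Step 3: interval [9/100, 1/10), width = 1/10 - 9/100 = 1/100
  'c': [9/100 + 1/100*0/1, 9/100 + 1/100*1/10) = [9/100, 91/1000)
  'b': [9/100 + 1/100*1/10, 9/100 + 1/100*1/2) = [91/1000, 19/200)
  'e': [9/100 + 1/100*1/2, 9/100 + 1/100*9/10) = [19/200, 99/1000) <- contains code 489/5000
  'd': [9/100 + 1/100*9/10, 9/100 + 1/100*1/1) = [99/1000, 1/10)
  emit 'e', narrow to [19/200, 99/1000)
Step 4: interval [19/200, 99/1000), width = 99/1000 - 19/200 = 1/250
  'c': [19/200 + 1/250*0/1, 19/200 + 1/250*1/10) = [19/200, 477/5000)
  'b': [19/200 + 1/250*1/10, 19/200 + 1/250*1/2) = [477/5000, 97/1000)
  'e': [19/200 + 1/250*1/2, 19/200 + 1/250*9/10) = [97/1000, 493/5000) <- contains code 489/5000
  'd': [19/200 + 1/250*9/10, 19/200 + 1/250*1/1) = [493/5000, 99/1000)
  emit 'e', narrow to [97/1000, 493/5000)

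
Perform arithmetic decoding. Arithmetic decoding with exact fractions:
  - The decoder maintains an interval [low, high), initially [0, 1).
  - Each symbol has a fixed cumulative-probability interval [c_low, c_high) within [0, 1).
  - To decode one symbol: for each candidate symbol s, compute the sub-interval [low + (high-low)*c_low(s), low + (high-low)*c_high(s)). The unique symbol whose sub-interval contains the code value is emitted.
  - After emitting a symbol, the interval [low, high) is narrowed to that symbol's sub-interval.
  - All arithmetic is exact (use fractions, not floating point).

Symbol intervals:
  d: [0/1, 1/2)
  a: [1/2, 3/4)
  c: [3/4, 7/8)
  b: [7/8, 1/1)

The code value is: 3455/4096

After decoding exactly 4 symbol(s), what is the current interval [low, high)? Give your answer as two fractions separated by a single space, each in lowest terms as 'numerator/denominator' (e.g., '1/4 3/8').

Answer: 1727/2048 27/32

Derivation:
Step 1: interval [0/1, 1/1), width = 1/1 - 0/1 = 1/1
  'd': [0/1 + 1/1*0/1, 0/1 + 1/1*1/2) = [0/1, 1/2)
  'a': [0/1 + 1/1*1/2, 0/1 + 1/1*3/4) = [1/2, 3/4)
  'c': [0/1 + 1/1*3/4, 0/1 + 1/1*7/8) = [3/4, 7/8) <- contains code 3455/4096
  'b': [0/1 + 1/1*7/8, 0/1 + 1/1*1/1) = [7/8, 1/1)
  emit 'c', narrow to [3/4, 7/8)
Step 2: interval [3/4, 7/8), width = 7/8 - 3/4 = 1/8
  'd': [3/4 + 1/8*0/1, 3/4 + 1/8*1/2) = [3/4, 13/16)
  'a': [3/4 + 1/8*1/2, 3/4 + 1/8*3/4) = [13/16, 27/32) <- contains code 3455/4096
  'c': [3/4 + 1/8*3/4, 3/4 + 1/8*7/8) = [27/32, 55/64)
  'b': [3/4 + 1/8*7/8, 3/4 + 1/8*1/1) = [55/64, 7/8)
  emit 'a', narrow to [13/16, 27/32)
Step 3: interval [13/16, 27/32), width = 27/32 - 13/16 = 1/32
  'd': [13/16 + 1/32*0/1, 13/16 + 1/32*1/2) = [13/16, 53/64)
  'a': [13/16 + 1/32*1/2, 13/16 + 1/32*3/4) = [53/64, 107/128)
  'c': [13/16 + 1/32*3/4, 13/16 + 1/32*7/8) = [107/128, 215/256)
  'b': [13/16 + 1/32*7/8, 13/16 + 1/32*1/1) = [215/256, 27/32) <- contains code 3455/4096
  emit 'b', narrow to [215/256, 27/32)
Step 4: interval [215/256, 27/32), width = 27/32 - 215/256 = 1/256
  'd': [215/256 + 1/256*0/1, 215/256 + 1/256*1/2) = [215/256, 431/512)
  'a': [215/256 + 1/256*1/2, 215/256 + 1/256*3/4) = [431/512, 863/1024)
  'c': [215/256 + 1/256*3/4, 215/256 + 1/256*7/8) = [863/1024, 1727/2048)
  'b': [215/256 + 1/256*7/8, 215/256 + 1/256*1/1) = [1727/2048, 27/32) <- contains code 3455/4096
  emit 'b', narrow to [1727/2048, 27/32)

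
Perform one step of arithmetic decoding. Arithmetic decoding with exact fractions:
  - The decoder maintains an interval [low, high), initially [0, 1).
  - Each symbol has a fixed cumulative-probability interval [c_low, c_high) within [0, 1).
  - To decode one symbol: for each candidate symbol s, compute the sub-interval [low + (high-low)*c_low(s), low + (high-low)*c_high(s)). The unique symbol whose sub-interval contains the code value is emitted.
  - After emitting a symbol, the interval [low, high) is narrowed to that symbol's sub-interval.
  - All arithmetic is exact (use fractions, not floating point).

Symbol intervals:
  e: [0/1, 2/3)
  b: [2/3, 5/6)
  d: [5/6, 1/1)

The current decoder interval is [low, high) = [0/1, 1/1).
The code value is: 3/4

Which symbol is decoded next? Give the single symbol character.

Answer: b

Derivation:
Interval width = high − low = 1/1 − 0/1 = 1/1
Scaled code = (code − low) / width = (3/4 − 0/1) / 1/1 = 3/4
  e: [0/1, 2/3) 
  b: [2/3, 5/6) ← scaled code falls here ✓
  d: [5/6, 1/1) 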